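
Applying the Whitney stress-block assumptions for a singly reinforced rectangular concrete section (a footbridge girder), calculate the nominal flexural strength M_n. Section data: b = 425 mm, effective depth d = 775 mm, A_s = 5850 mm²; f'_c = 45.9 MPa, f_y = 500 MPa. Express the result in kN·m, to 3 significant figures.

M_n ≈ 2010 kN·m

T = A_s f_y = 5850 × 500 = 2925000 N = 2925 kN.
From C = T: a = T/(0.85 f'_c b) = 2925000/(0.85 × 45.9 × 425) = 176.40 mm.
M_n = T(d − a/2) = 2925 kN × (775 − 88.2) mm = 2008.89 kN·m.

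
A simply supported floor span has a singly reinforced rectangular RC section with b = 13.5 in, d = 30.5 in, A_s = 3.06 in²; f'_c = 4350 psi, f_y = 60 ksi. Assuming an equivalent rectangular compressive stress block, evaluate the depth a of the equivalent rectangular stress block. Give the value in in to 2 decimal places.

T = A_s f_y = 3.06 × 60 = 183.6 kips.
a = T/(0.85 f'_c b) = 183.6/(0.85 × 4.35 × 13.5) = 3.68 in.

a ≈ 3.68 in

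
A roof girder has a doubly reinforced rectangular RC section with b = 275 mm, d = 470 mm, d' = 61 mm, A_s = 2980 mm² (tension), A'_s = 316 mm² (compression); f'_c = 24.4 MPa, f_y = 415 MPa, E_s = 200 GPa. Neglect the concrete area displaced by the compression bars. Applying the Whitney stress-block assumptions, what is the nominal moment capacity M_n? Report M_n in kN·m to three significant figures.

M_n ≈ 466 kN·m

Assume both tension and compression steel yield.
Net tension couple steel: A_s − A'_s = 2664 mm².
a = (A_s − A'_s) f_y / (0.85 f'_c b) = 1105560/(0.85 × 24.4 × 275) = 193.84 mm.
c = a/β₁ = 193.84/0.85 = 228.05 mm; ε'_s = 0.003(c − d')/c = 0.0022 ≥ f_y/E_s = 0.0021, so compression steel does yield.
M_n = (A_s − A'_s) f_y (d − a/2) + A'_s f_y (d − d') = [1105560 × (470 − 96.92) + 131140 × (470 − 61)] × 10⁻⁶ = 412.46 + 53.64 = 466.10 kN·m.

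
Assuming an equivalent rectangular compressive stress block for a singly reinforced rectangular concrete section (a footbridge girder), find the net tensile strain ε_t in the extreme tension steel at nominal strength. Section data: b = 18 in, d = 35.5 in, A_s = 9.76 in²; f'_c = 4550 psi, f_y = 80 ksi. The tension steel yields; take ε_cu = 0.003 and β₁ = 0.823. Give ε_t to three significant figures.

a = A_s f_y/(0.85 f'_c b) = 11.216 in.
β₁ = 0.823, so c = a/β₁ = 11.216/0.823 = 13.628 in.
From the linear strain diagram with ε_cu = 0.003: ε_t = 0.003 (d − c)/c = 0.003 × (35.5 − 13.628)/13.628 = 0.00481.
ε_t is between 0.004 and 0.005 — transition zone.

ε_t ≈ 0.00481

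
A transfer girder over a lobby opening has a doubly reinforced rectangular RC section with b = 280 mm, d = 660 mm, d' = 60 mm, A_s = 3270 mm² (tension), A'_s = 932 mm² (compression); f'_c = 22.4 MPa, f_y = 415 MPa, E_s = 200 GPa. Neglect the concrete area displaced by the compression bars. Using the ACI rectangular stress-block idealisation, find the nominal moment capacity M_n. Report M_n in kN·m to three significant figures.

M_n ≈ 784 kN·m

Assume both tension and compression steel yield.
Net tension couple steel: A_s − A'_s = 2338 mm².
a = (A_s − A'_s) f_y / (0.85 f'_c b) = 970270/(0.85 × 22.4 × 280) = 182.00 mm.
c = a/β₁ = 182.00/0.85 = 214.12 mm; ε'_s = 0.003(c − d')/c = 0.0022 ≥ f_y/E_s = 0.0021, so compression steel does yield.
M_n = (A_s − A'_s) f_y (d − a/2) + A'_s f_y (d − d') = [970270 × (660 − 91) + 386780 × (660 − 60)] × 10⁻⁶ = 552.08 + 232.07 = 784.15 kN·m.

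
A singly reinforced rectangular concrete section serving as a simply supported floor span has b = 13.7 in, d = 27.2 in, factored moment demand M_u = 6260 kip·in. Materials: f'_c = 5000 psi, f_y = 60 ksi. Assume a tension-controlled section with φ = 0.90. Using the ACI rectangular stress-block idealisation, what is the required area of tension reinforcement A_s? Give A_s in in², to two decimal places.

A_s ≈ 4.68 in²

M_n = M_u/φ = 6260/0.90 = 6955.56 kip·in.
From M_n = 0.85 f'_c a b (d − a/2):
a = d − √(d² − 2M_n/(0.85 f'_c b)) = 27.2 − √(27.2² − 2 × 6955.56/(0.85 × 5 × 13.7)) = 4.819 in.
A_s = 0.85 f'_c a b / f_y = 0.85 × 5 × 4.819 × 13.7 / 60 = 4.676 in².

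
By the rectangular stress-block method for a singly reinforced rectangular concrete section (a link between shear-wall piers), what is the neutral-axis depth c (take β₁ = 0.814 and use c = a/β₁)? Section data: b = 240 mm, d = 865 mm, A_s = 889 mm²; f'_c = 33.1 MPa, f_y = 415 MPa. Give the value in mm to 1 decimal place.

T = A_s f_y = 889 × 415 = 368935 N = 368.935 kN.
Setting C = 0.85 f'_c a b equal to T: a = 368935/(0.85 × 33.1 × 240) = 54.638 mm.
With β₁ = 0.814, c = a/β₁ = 54.638/0.814 = 67.1 mm.

c ≈ 67.1 mm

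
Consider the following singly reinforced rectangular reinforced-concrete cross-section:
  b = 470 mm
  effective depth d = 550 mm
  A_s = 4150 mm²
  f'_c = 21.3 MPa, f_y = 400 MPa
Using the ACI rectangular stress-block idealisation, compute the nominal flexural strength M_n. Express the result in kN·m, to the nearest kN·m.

M_n ≈ 751 kN·m

T = A_s f_y = 4150 × 400 = 1660000 N = 1660 kN.
From C = T: a = T/(0.85 f'_c b) = 1660000/(0.85 × 21.3 × 470) = 195.08 mm.
M_n = T(d − a/2) = 1660 kN × (550 − 97.54) mm = 751.08 kN·m.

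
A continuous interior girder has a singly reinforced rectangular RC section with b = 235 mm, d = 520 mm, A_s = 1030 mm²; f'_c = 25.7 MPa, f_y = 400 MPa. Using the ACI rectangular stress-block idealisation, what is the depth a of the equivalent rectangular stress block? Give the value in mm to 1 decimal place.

a ≈ 80.3 mm

T = A_s f_y = 1030 × 400 = 412000 N = 412 kN.
Setting C = 0.85 f'_c a b equal to T: a = 412000/(0.85 × 25.7 × 235) = 80.3 mm.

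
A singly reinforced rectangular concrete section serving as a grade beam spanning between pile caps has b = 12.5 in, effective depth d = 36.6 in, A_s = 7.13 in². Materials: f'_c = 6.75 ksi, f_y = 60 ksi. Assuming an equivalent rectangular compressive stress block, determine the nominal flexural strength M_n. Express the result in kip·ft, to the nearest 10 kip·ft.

T = A_s f_y = 7.13 × 60 = 427.8 kips.
a = T/(0.85 f'_c b) = 427.8/(0.85 × 6.75 × 12.5) = 5.965 in.
M_n = T(d − a/2) = 427.8 × (36.6 − 2.9825) = 14381.6 kip·in = 14381.6/12 = 1198.47 kip·ft.

M_n ≈ 1200 kip·ft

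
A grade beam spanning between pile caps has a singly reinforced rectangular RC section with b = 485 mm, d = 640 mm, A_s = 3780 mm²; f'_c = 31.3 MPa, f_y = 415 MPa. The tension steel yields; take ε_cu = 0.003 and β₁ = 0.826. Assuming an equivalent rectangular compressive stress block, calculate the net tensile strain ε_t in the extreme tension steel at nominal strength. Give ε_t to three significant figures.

ε_t ≈ 0.0100

a = A_s f_y/(0.85 f'_c b) = 121.57 mm.
β₁ = 0.826, so c = a/β₁ = 121.57/0.826 = 147.18 mm.
From the linear strain diagram with ε_cu = 0.003: ε_t = 0.003 (d − c)/c = 0.003 × (640 − 147.18)/147.18 = 0.0100.
Since ε_t ≥ 0.005, the section is tension-controlled.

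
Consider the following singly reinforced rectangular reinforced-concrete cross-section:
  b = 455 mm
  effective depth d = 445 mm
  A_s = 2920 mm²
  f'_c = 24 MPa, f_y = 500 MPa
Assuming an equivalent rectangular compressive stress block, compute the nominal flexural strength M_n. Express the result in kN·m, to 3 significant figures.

M_n ≈ 535 kN·m

T = A_s f_y = 2920 × 500 = 1460000 N = 1460 kN.
From C = T: a = T/(0.85 f'_c b) = 1460000/(0.85 × 24 × 455) = 157.29 mm.
M_n = T(d − a/2) = 1460 kN × (445 − 78.645) mm = 534.88 kN·m.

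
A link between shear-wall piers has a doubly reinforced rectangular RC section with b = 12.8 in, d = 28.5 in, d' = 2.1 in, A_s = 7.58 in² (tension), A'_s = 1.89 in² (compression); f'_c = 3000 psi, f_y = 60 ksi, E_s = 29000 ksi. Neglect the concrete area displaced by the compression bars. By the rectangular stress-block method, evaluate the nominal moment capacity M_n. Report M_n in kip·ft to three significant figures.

M_n ≈ 912 kip·ft

Assume both steels yield.
a = (A_s − A'_s) f_y/(0.85 f'_c b) = (7.58 − 1.89) × 60/(0.85 × 3 × 12.8) = 10.460 in.
c = a/β₁ = 10.460/0.85 = 12.306 in; ε'_s = 0.003(c − d')/c = 0.0025 ≥ ε_y = 0.0021, so the compression steel yields.
M_n = (A_s − A'_s) f_y (d − a/2) + A'_s f_y (d − d') = 341.4 × (28.5 − 5.23) + 113.4 × (28.5 − 2.1) = 7944.4 + 2993.8 = 10938.2 kip·in = 10938.2/12 = 911.52 kip·ft.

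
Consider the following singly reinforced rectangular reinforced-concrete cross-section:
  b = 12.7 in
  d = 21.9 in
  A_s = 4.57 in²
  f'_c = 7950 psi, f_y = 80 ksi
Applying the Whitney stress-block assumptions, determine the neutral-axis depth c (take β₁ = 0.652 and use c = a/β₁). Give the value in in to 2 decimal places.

c ≈ 6.53 in

T = A_s f_y = 4.57 × 80 = 365.6 kips.
a = T/(0.85 f'_c b) = 365.6/(0.85 × 7.95 × 12.7) = 4.2601 in.
With β₁ = 0.652, c = a/β₁ = 4.2601/0.652 = 6.53 in.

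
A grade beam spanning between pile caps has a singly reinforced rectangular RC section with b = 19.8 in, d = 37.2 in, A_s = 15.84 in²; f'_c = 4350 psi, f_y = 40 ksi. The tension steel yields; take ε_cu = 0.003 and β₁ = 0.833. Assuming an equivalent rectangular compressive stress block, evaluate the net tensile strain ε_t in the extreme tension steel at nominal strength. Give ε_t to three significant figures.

ε_t ≈ 0.00774

a = A_s f_y/(0.85 f'_c b) = 8.654 in.
β₁ = 0.833, so c = a/β₁ = 8.654/0.833 = 10.389 in.
From the linear strain diagram with ε_cu = 0.003: ε_t = 0.003 (d − c)/c = 0.003 × (37.2 − 10.389)/10.389 = 0.00774.
Since ε_t ≥ 0.005, the section is tension-controlled.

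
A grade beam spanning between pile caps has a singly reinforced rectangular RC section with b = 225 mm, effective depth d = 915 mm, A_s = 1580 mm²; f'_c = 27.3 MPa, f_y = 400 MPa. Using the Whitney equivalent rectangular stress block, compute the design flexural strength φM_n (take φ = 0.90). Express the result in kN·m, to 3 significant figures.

T = A_s f_y = 1580 × 400 = 632000 N = 632 kN.
From C = T: a = T/(0.85 f'_c b) = 632000/(0.85 × 27.3 × 225) = 121.05 mm.
M_n = T(d − a/2) = 632 kN × (915 − 60.525) mm = 540.03 kN·m.
φM_n = 0.90 × 540.03 = 486.03 kN·m.

φM_n ≈ 486 kN·m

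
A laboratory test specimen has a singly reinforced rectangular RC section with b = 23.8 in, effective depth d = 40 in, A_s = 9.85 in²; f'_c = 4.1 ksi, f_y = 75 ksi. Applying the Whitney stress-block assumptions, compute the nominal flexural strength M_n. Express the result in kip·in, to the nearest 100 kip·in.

T = A_s f_y = 9.85 × 75 = 738.75 kips.
a = T/(0.85 f'_c b) = 738.75/(0.85 × 4.1 × 23.8) = 8.907 in.
M_n = T(d − a/2) = 738.75 × (40 − 4.4535) = 26260.0 kip·in.

M_n ≈ 26300 kip·in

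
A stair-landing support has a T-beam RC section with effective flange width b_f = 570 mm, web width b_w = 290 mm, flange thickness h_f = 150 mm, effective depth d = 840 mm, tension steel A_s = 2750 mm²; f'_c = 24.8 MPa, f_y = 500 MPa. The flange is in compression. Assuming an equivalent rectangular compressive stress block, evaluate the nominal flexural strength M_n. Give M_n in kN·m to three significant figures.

Tension: T = A_s f_y = 2750 × 500 = 1375000 N.
Try a within the flange: a = T/(0.85 f'_c b_f) = 1375000/(0.85 × 24.8 × 570) = 114.43 mm.
Since a = 114.43 ≤ h_f = 150 mm, the stress block lies entirely in the flange; analyse as a rectangular beam of width b_f.
M_n = T(d − a/2) = 1375000 × (840 − 57.215) = 1076.33 × 10⁶ N·mm.
M_n = 1076.33 kN·m.

M_n ≈ 1080 kN·m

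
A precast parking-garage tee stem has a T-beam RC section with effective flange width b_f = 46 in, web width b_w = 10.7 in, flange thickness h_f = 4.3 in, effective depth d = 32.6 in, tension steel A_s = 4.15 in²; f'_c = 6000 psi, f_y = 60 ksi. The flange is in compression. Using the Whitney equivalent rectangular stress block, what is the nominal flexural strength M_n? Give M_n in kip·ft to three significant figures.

Tension: T = A_s f_y = 4.15 × 60 = 249 kips.
Try a within the flange: a = T/(0.85 f'_c b_f) = 249/(0.85 × 6 × 46) = 1.061 in.
Since a = 1.061 ≤ h_f = 4.3 in, the stress block lies entirely in the flange; analyse as a rectangular beam of width b_f.
M_n = T(d − a/2) = 249 × (32.6 − 0.5305) = 7985.3 kip·in.
M_n = 7985.3/12 = 665.44 kip·ft.

M_n ≈ 665 kip·ft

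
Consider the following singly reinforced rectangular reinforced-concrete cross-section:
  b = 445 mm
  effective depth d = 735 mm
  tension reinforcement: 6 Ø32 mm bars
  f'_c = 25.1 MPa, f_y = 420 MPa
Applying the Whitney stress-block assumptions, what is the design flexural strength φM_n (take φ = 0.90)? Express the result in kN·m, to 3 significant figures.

A_s = 6 × 804 = 4824 mm².
T = A_s f_y = 4824 × 420 = 2026080 N = 2026.08 kN.
From C = T: a = T/(0.85 f'_c b) = 2026080/(0.85 × 25.1 × 445) = 213.40 mm.
M_n = T(d − a/2) = 2026.08 kN × (735 − 106.7) mm = 1272.99 kN·m.
φM_n = 0.90 × 1272.99 = 1145.69 kN·m.

φM_n ≈ 1150 kN·m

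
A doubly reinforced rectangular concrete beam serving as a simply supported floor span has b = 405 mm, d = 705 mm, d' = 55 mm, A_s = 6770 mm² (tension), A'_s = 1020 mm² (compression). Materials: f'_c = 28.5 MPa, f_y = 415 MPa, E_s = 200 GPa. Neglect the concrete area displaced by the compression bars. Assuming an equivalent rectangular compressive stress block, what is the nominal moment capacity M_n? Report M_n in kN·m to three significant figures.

Assume both tension and compression steel yield.
Net tension couple steel: A_s − A'_s = 5750 mm².
a = (A_s − A'_s) f_y / (0.85 f'_c b) = 2386250/(0.85 × 28.5 × 405) = 243.22 mm.
c = a/β₁ = 243.22/0.846 = 287.49 mm; ε'_s = 0.003(c − d')/c = 0.0024 ≥ f_y/E_s = 0.0021, so compression steel does yield.
M_n = (A_s − A'_s) f_y (d − a/2) + A'_s f_y (d − d') = [2386250 × (705 − 121.61) + 423300 × (705 − 55)] × 10⁻⁶ = 1392.11 + 275.15 = 1667.26 kN·m.

M_n ≈ 1670 kN·m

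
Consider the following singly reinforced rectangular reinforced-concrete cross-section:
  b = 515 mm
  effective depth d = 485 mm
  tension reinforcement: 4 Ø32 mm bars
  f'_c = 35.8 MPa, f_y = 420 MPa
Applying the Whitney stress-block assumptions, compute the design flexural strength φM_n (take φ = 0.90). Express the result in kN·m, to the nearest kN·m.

A_s = 4 × 804 = 3216 mm².
T = A_s f_y = 3216 × 420 = 1350720 N = 1350.72 kN.
From C = T: a = T/(0.85 f'_c b) = 1350720/(0.85 × 35.8 × 515) = 86.19 mm.
M_n = T(d − a/2) = 1350.72 kN × (485 − 43.095) mm = 596.89 kN·m.
φM_n = 0.90 × 596.89 = 537.20 kN·m.

φM_n ≈ 537 kN·m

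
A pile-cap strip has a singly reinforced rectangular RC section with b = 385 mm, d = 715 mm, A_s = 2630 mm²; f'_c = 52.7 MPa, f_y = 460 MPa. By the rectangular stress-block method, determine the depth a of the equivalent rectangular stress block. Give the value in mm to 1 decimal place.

T = A_s f_y = 2630 × 460 = 1209800 N = 1209.8 kN.
Setting C = 0.85 f'_c a b equal to T: a = 1209800/(0.85 × 52.7 × 385) = 70.1 mm.

a ≈ 70.1 mm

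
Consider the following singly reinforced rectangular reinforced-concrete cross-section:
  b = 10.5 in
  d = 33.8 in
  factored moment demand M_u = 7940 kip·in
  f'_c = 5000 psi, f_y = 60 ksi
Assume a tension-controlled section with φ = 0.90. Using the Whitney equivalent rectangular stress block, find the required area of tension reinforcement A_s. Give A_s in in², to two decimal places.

M_n = M_u/φ = 7940/0.90 = 8822.22 kip·in.
From M_n = 0.85 f'_c a b (d − a/2):
a = d − √(d² − 2M_n/(0.85 f'_c b)) = 33.8 − √(33.8² − 2 × 8822.22/(0.85 × 5 × 10.5)) = 6.468 in.
A_s = 0.85 f'_c a b / f_y = 0.85 × 5 × 6.468 × 10.5 / 60 = 4.811 in².

A_s ≈ 4.81 in²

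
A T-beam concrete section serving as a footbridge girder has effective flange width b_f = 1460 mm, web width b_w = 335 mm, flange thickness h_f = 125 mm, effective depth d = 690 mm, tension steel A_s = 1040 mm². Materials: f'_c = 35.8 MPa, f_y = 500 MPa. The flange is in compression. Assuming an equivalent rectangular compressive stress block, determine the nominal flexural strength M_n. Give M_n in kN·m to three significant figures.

Tension: T = A_s f_y = 1040 × 500 = 520000 N.
Try a within the flange: a = T/(0.85 f'_c b_f) = 520000/(0.85 × 35.8 × 1460) = 11.70 mm.
Since a = 11.70 ≤ h_f = 125 mm, the stress block lies entirely in the flange; analyse as a rectangular beam of width b_f.
M_n = T(d − a/2) = 520000 × (690 − 5.85) = 355.76 × 10⁶ N·mm.
M_n = 355.76 kN·m.

M_n ≈ 356 kN·m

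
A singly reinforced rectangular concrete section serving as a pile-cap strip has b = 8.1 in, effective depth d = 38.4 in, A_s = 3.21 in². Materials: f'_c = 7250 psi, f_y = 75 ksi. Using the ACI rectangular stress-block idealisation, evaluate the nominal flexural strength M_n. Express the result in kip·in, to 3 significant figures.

M_n ≈ 8660 kip·in

T = A_s f_y = 3.21 × 75 = 240.75 kips.
a = T/(0.85 f'_c b) = 240.75/(0.85 × 7.25 × 8.1) = 4.823 in.
M_n = T(d − a/2) = 240.75 × (38.4 − 2.4115) = 8664.2 kip·in.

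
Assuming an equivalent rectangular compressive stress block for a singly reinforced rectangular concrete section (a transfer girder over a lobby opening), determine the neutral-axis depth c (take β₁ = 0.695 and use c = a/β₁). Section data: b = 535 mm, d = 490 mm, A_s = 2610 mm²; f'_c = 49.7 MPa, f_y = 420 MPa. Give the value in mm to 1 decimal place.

c ≈ 69.8 mm

T = A_s f_y = 2610 × 420 = 1096200 N = 1096.2 kN.
Setting C = 0.85 f'_c a b equal to T: a = 1096200/(0.85 × 49.7 × 535) = 48.502 mm.
With β₁ = 0.695, c = a/β₁ = 48.502/0.695 = 69.8 mm.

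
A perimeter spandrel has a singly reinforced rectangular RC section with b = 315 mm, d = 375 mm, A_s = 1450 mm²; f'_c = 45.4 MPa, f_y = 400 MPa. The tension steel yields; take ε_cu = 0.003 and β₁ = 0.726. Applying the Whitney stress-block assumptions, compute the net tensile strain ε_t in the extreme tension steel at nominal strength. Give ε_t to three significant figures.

ε_t ≈ 0.0141

a = A_s f_y/(0.85 f'_c b) = 47.71 mm.
β₁ = 0.726, so c = a/β₁ = 47.71/0.726 = 65.72 mm.
From the linear strain diagram with ε_cu = 0.003: ε_t = 0.003 (d − c)/c = 0.003 × (375 − 65.72)/65.72 = 0.0141.
Since ε_t ≥ 0.005, the section is tension-controlled.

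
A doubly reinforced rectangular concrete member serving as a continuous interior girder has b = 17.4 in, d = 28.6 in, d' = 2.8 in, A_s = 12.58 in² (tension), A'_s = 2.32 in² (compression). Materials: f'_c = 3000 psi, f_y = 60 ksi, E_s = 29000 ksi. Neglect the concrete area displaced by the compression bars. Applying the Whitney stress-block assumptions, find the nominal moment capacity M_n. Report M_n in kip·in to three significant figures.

M_n ≈ 16900 kip·in

Assume both steels yield.
a = (A_s − A'_s) f_y/(0.85 f'_c b) = (12.58 − 2.32) × 60/(0.85 × 3 × 17.4) = 13.874 in.
c = a/β₁ = 13.874/0.85 = 16.322 in; ε'_s = 0.003(c − d')/c = 0.0025 ≥ ε_y = 0.0021, so the compression steel yields.
M_n = (A_s − A'_s) f_y (d − a/2) + A'_s f_y (d − d') = 615.6 × (28.6 − 6.937) + 139.2 × (28.6 − 2.8) = 13335.7 + 3591.4 = 16927.1 kip·in.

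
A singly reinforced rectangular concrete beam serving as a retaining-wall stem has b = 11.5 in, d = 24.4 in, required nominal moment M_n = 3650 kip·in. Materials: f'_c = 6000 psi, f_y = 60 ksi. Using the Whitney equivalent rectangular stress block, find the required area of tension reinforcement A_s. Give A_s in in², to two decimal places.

A_s ≈ 2.64 in²

From M_n = 0.85 f'_c a b (d − a/2):
a = d − √(d² − 2M_n/(0.85 f'_c b)) = 24.4 − √(24.4² − 2 × 3650/(0.85 × 6 × 11.5)) = 2.700 in.
A_s = 0.85 f'_c a b / f_y = 0.85 × 6 × 2.700 × 11.5 / 60 = 2.639 in².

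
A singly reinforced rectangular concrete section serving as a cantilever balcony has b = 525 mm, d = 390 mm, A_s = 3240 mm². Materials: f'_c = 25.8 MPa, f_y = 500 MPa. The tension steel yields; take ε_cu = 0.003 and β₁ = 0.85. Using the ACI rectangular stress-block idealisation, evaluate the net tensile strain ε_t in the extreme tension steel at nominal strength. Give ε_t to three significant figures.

a = A_s f_y/(0.85 f'_c b) = 140.71 mm.
β₁ = 0.85, so c = a/β₁ = 140.71/0.85 = 165.54 mm.
From the linear strain diagram with ε_cu = 0.003: ε_t = 0.003 (d − c)/c = 0.003 × (390 − 165.54)/165.54 = 0.00407.
ε_t is between 0.004 and 0.005 — transition zone.

ε_t ≈ 0.00407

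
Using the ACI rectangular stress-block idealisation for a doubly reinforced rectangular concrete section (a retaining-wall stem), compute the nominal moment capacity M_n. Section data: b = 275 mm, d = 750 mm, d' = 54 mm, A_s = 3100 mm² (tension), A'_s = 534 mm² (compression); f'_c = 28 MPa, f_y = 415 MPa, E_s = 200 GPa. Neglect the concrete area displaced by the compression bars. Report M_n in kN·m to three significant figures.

M_n ≈ 866 kN·m

Assume both tension and compression steel yield.
Net tension couple steel: A_s − A'_s = 2566 mm².
a = (A_s − A'_s) f_y / (0.85 f'_c b) = 1064890/(0.85 × 28 × 275) = 162.70 mm.
c = a/β₁ = 162.70/0.85 = 191.41 mm; ε'_s = 0.003(c − d')/c = 0.0022 ≥ f_y/E_s = 0.0021, so compression steel does yield.
M_n = (A_s − A'_s) f_y (d − a/2) + A'_s f_y (d − d') = [1064890 × (750 − 81.35) + 221610 × (750 − 54)] × 10⁻⁶ = 712.04 + 154.24 = 866.28 kN·m.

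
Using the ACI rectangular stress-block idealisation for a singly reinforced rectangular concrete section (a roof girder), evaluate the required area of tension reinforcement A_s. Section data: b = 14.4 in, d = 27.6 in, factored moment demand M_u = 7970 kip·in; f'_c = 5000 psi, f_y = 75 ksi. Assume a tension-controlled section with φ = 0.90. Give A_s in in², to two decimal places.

M_n = M_u/φ = 7970/0.90 = 8855.56 kip·in.
From M_n = 0.85 f'_c a b (d − a/2):
a = d − √(d² − 2M_n/(0.85 f'_c b)) = 27.6 − √(27.6² − 2 × 8855.56/(0.85 × 5 × 14.4)) = 5.866 in.
A_s = 0.85 f'_c a b / f_y = 0.85 × 5 × 5.866 × 14.4 / 75 = 4.787 in².

A_s ≈ 4.79 in²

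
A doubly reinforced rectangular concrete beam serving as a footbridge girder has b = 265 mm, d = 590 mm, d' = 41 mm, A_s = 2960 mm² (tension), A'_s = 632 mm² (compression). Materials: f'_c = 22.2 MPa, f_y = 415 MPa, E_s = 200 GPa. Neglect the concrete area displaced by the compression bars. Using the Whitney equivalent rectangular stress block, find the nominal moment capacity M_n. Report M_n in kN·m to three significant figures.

M_n ≈ 621 kN·m

Assume both tension and compression steel yield.
Net tension couple steel: A_s − A'_s = 2328 mm².
a = (A_s − A'_s) f_y / (0.85 f'_c b) = 966120/(0.85 × 22.2 × 265) = 193.20 mm.
c = a/β₁ = 193.20/0.85 = 227.29 mm; ε'_s = 0.003(c − d')/c = 0.0025 ≥ f_y/E_s = 0.0021, so compression steel does yield.
M_n = (A_s − A'_s) f_y (d − a/2) + A'_s f_y (d − d') = [966120 × (590 − 96.6) + 262280 × (590 − 41)] × 10⁻⁶ = 476.68 + 143.99 = 620.67 kN·m.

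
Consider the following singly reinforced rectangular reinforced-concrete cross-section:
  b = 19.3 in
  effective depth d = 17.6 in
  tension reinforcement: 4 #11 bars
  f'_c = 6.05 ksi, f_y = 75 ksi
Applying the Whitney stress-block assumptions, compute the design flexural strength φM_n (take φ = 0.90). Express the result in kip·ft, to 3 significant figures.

φM_n ≈ 535 kip·ft

A_s = 4 × 1.56 = 6.24 in².
T = A_s f_y = 6.24 × 75 = 468 kips.
a = T/(0.85 f'_c b) = 468/(0.85 × 6.05 × 19.3) = 4.715 in.
M_n = T(d − a/2) = 468 × (17.6 − 2.3575) = 7133.5 kip·in = 7133.5/12 = 594.46 kip·ft.
φM_n = 0.90 × 594.46 = 535.01 kip·ft.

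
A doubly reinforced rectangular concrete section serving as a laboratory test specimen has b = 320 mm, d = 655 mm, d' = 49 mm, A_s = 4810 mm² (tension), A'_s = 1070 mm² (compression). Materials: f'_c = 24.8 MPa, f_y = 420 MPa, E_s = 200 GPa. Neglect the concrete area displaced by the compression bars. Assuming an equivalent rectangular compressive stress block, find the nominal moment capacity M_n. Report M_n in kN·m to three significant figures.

Assume both tension and compression steel yield.
Net tension couple steel: A_s − A'_s = 3740 mm².
a = (A_s − A'_s) f_y / (0.85 f'_c b) = 1570800/(0.85 × 24.8 × 320) = 232.86 mm.
c = a/β₁ = 232.86/0.85 = 273.95 mm; ε'_s = 0.003(c − d')/c = 0.0025 ≥ f_y/E_s = 0.0021, so compression steel does yield.
M_n = (A_s − A'_s) f_y (d − a/2) + A'_s f_y (d − d') = [1570800 × (655 − 116.43) + 449400 × (655 − 49)] × 10⁻⁶ = 845.99 + 272.34 = 1118.33 kN·m.

M_n ≈ 1120 kN·m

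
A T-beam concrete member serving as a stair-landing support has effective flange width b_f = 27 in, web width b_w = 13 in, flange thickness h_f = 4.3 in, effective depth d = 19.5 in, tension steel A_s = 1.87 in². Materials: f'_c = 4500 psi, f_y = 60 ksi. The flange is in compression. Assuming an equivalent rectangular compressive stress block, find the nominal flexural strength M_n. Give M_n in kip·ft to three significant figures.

Tension: T = A_s f_y = 1.87 × 60 = 112.2 kips.
Try a within the flange: a = T/(0.85 f'_c b_f) = 112.2/(0.85 × 4.5 × 27) = 1.086 in.
Since a = 1.086 ≤ h_f = 4.3 in, the stress block lies entirely in the flange; analyse as a rectangular beam of width b_f.
M_n = T(d − a/2) = 112.2 × (19.5 − 0.543) = 2127.0 kip·in.
M_n = 2127.0/12 = 177.25 kip·ft.

M_n ≈ 177 kip·ft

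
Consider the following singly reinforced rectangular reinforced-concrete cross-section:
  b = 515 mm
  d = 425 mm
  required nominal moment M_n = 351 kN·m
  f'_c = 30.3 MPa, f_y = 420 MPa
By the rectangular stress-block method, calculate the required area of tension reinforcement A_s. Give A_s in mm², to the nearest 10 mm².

With M_n = 0.85 f'_c a b (d − a/2), solve the quadratic for a:
a = d − √(d² − 2M_n/(0.85 f'_c b)) = 425 − √(425² − 2 × 351×10⁶/(0.85 × 30.3 × 515)) = 67.65 mm.
A_s = 0.85 f'_c a b / f_y = 0.85 × 30.3 × 67.65 × 515 / 420 = 2136.4 mm².

A_s ≈ 2140 mm²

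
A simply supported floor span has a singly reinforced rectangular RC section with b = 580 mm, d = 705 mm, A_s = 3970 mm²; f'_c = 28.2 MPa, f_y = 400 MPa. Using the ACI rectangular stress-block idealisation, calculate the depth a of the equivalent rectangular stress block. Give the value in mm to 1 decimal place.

a ≈ 114.2 mm

T = A_s f_y = 3970 × 400 = 1588000 N = 1588 kN.
Setting C = 0.85 f'_c a b equal to T: a = 1588000/(0.85 × 28.2 × 580) = 114.2 mm.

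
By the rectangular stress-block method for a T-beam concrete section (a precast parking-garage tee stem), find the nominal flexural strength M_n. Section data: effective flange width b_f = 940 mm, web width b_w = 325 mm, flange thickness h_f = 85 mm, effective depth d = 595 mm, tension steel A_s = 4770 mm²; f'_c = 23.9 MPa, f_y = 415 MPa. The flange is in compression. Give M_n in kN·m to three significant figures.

Tension: T = A_s f_y = 4770 × 415 = 1979550 N.
Try a within the flange: a = T/(0.85 f'_c b_f) = 1979550/(0.85 × 23.9 × 940) = 103.66 mm.
a = 103.66 > h_f = 85 mm: the block extends into the web. Split into flange-overhang and web parts.
C_f = 0.85 f'_c (b_f − b_w) h_f = 0.85 × 23.9 × (940 − 325) × 85 = 1061967 N.
Remaining web compression depth: a_w = (T − C_f)/(0.85 f'_c b_w) = (1979550 − 1061967)/(0.85 × 23.9 × 325) = 138.98 mm.
M_n = C_f(d − h_f/2) + (T − C_f)(d − a_w/2) = 1061967 × (595 − 42.5) + 917583 × (595 − 69.49) = 586.74 + 482.20 = 1068.94 × 10⁶ N·mm.
M_n = 1068.94 kN·m.

M_n ≈ 1070 kN·m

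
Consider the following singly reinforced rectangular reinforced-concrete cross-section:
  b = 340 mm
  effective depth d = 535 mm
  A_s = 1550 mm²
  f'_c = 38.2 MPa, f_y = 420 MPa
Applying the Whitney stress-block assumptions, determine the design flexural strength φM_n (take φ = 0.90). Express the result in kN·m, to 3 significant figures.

T = A_s f_y = 1550 × 420 = 651000 N = 651 kN.
From C = T: a = T/(0.85 f'_c b) = 651000/(0.85 × 38.2 × 340) = 58.97 mm.
M_n = T(d − a/2) = 651 kN × (535 − 29.485) mm = 329.09 kN·m.
φM_n = 0.90 × 329.09 = 296.18 kN·m.

φM_n ≈ 296 kN·m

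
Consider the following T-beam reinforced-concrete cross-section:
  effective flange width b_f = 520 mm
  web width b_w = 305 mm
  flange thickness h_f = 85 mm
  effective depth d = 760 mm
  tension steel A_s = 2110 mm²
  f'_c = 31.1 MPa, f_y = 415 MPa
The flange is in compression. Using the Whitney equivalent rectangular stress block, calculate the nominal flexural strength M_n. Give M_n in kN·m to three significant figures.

Tension: T = A_s f_y = 2110 × 415 = 875650 N.
Try a within the flange: a = T/(0.85 f'_c b_f) = 875650/(0.85 × 31.1 × 520) = 63.70 mm.
Since a = 63.70 ≤ h_f = 85 mm, the stress block lies entirely in the flange; analyse as a rectangular beam of width b_f.
M_n = T(d − a/2) = 875650 × (760 − 31.85) = 637.60 × 10⁶ N·mm.
M_n = 637.60 kN·m.

M_n ≈ 638 kN·m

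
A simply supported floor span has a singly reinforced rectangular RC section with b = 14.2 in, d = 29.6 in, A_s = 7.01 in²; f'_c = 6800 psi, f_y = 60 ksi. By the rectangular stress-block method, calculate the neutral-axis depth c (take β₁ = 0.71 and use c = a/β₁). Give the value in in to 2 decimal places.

c ≈ 7.22 in

T = A_s f_y = 7.01 × 60 = 420.6 kips.
a = T/(0.85 f'_c b) = 420.6/(0.85 × 6.8 × 14.2) = 5.1245 in.
With β₁ = 0.71, c = a/β₁ = 5.1245/0.71 = 7.22 in.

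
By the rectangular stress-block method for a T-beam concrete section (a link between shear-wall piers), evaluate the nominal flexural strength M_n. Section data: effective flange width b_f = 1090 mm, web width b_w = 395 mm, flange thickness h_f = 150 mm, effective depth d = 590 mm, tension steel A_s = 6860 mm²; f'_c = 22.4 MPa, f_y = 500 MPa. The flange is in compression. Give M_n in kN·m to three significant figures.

Tension: T = A_s f_y = 6860 × 500 = 3430000 N.
Try a within the flange: a = T/(0.85 f'_c b_f) = 3430000/(0.85 × 22.4 × 1090) = 165.27 mm.
a = 165.27 > h_f = 150 mm: the block extends into the web. Split into flange-overhang and web parts.
C_f = 0.85 f'_c (b_f − b_w) h_f = 0.85 × 22.4 × (1090 − 395) × 150 = 1984920 N.
Remaining web compression depth: a_w = (T − C_f)/(0.85 f'_c b_w) = (3430000 − 1984920)/(0.85 × 22.4 × 395) = 192.14 mm.
M_n = C_f(d − h_f/2) + (T − C_f)(d − a_w/2) = 1984920 × (590 − 75) + 1445080 × (590 − 96.07) = 1022.23 + 713.77 = 1736.00 × 10⁶ N·mm.
M_n = 1736.00 kN·m.

M_n ≈ 1740 kN·m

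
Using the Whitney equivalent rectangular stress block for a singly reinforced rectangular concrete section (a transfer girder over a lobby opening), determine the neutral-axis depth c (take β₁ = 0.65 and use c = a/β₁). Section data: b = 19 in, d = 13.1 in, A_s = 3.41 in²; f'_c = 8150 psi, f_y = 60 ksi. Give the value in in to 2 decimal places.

T = A_s f_y = 3.41 × 60 = 204.6 kips.
a = T/(0.85 f'_c b) = 204.6/(0.85 × 8.15 × 19) = 1.5544 in.
With β₁ = 0.65, c = a/β₁ = 1.5544/0.65 = 2.39 in.

c ≈ 2.39 in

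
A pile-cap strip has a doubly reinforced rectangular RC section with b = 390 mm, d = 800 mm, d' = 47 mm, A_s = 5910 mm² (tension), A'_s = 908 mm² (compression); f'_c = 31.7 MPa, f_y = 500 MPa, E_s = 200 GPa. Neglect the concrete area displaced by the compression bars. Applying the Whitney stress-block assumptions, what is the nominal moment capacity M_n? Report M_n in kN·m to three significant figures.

Assume both tension and compression steel yield.
Net tension couple steel: A_s − A'_s = 5002 mm².
a = (A_s − A'_s) f_y / (0.85 f'_c b) = 2501000/(0.85 × 31.7 × 390) = 238.00 mm.
c = a/β₁ = 238.00/0.824 = 288.83 mm; ε'_s = 0.003(c − d')/c = 0.0025 ≥ f_y/E_s = 0.0025, so compression steel does yield.
M_n = (A_s − A'_s) f_y (d − a/2) + A'_s f_y (d − d') = [2501000 × (800 − 119) + 454000 × (800 − 47)] × 10⁻⁶ = 1703.18 + 341.86 = 2045.04 kN·m.

M_n ≈ 2050 kN·m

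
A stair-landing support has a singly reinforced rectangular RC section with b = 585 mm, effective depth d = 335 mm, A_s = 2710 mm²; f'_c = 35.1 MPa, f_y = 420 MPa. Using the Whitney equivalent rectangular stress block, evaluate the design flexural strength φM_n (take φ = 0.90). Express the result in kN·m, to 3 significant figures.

T = A_s f_y = 2710 × 420 = 1138200 N = 1138.2 kN.
From C = T: a = T/(0.85 f'_c b) = 1138200/(0.85 × 35.1 × 585) = 65.21 mm.
M_n = T(d − a/2) = 1138.2 kN × (335 − 32.605) mm = 344.19 kN·m.
φM_n = 0.90 × 344.19 = 309.77 kN·m.

φM_n ≈ 310 kN·m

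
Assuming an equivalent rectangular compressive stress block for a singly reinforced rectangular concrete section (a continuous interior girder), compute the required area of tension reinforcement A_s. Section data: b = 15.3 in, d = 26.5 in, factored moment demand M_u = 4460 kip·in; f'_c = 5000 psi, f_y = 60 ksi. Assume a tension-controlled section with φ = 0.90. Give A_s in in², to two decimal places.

M_n = M_u/φ = 4460/0.90 = 4955.56 kip·in.
From M_n = 0.85 f'_c a b (d − a/2):
a = d − √(d² − 2M_n/(0.85 f'_c b)) = 26.5 − √(26.5² − 2 × 4955.56/(0.85 × 5 × 15.3)) = 3.052 in.
A_s = 0.85 f'_c a b / f_y = 0.85 × 5 × 3.052 × 15.3 / 60 = 3.308 in².

A_s ≈ 3.31 in²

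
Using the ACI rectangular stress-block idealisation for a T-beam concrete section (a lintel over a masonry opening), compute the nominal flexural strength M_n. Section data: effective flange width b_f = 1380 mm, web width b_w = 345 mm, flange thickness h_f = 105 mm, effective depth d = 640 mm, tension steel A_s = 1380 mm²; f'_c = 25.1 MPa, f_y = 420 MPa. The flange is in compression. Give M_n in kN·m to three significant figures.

Tension: T = A_s f_y = 1380 × 420 = 579600 N.
Try a within the flange: a = T/(0.85 f'_c b_f) = 579600/(0.85 × 25.1 × 1380) = 19.69 mm.
Since a = 19.69 ≤ h_f = 105 mm, the stress block lies entirely in the flange; analyse as a rectangular beam of width b_f.
M_n = T(d − a/2) = 579600 × (640 − 9.845) = 365.24 × 10⁶ N·mm.
M_n = 365.24 kN·m.

M_n ≈ 365 kN·m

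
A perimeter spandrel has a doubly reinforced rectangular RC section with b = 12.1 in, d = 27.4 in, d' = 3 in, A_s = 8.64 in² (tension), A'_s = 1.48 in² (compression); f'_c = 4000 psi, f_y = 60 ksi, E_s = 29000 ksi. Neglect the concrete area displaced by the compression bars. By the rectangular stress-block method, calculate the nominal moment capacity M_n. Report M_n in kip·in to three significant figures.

M_n ≈ 11700 kip·in

Assume both steels yield.
a = (A_s − A'_s) f_y/(0.85 f'_c b) = (8.64 − 1.48) × 60/(0.85 × 4 × 12.1) = 10.442 in.
c = a/β₁ = 10.442/0.85 = 12.285 in; ε'_s = 0.003(c − d')/c = 0.0023 ≥ ε_y = 0.0021, so the compression steel yields.
M_n = (A_s − A'_s) f_y (d − a/2) + A'_s f_y (d − d') = 429.6 × (27.4 − 5.221) + 88.8 × (27.4 − 3) = 9528.1 + 2166.7 = 11694.8 kip·in.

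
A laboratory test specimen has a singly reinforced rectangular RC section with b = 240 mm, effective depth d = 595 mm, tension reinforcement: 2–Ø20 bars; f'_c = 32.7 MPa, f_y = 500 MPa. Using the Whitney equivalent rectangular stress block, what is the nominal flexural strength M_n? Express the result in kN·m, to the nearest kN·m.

M_n ≈ 179 kN·m

A_s = 2 × 314 = 628 mm².
T = A_s f_y = 628 × 500 = 314000 N = 314 kN.
From C = T: a = T/(0.85 f'_c b) = 314000/(0.85 × 32.7 × 240) = 47.07 mm.
M_n = T(d − a/2) = 314 kN × (595 − 23.535) mm = 179.44 kN·m.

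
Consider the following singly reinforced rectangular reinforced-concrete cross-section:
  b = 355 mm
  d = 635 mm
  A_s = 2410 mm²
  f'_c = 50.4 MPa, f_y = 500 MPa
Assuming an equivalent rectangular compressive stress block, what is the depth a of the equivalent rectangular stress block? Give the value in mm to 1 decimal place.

a ≈ 79.2 mm

T = A_s f_y = 2410 × 500 = 1205000 N = 1205 kN.
Setting C = 0.85 f'_c a b equal to T: a = 1205000/(0.85 × 50.4 × 355) = 79.2 mm.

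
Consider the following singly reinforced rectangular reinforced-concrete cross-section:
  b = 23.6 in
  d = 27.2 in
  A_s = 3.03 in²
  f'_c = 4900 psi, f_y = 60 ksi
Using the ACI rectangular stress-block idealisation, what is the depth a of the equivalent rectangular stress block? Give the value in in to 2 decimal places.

a ≈ 1.85 in

T = A_s f_y = 3.03 × 60 = 181.8 kips.
a = T/(0.85 f'_c b) = 181.8/(0.85 × 4.9 × 23.6) = 1.85 in.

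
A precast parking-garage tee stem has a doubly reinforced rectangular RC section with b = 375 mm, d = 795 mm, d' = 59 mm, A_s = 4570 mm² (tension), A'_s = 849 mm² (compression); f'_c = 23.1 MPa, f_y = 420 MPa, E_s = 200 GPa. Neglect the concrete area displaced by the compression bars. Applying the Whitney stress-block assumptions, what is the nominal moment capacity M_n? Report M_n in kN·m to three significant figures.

Assume both tension and compression steel yield.
Net tension couple steel: A_s − A'_s = 3721 mm².
a = (A_s − A'_s) f_y / (0.85 f'_c b) = 1562820/(0.85 × 23.1 × 375) = 212.25 mm.
c = a/β₁ = 212.25/0.85 = 249.71 mm; ε'_s = 0.003(c − d')/c = 0.0023 ≥ f_y/E_s = 0.0021, so compression steel does yield.
M_n = (A_s − A'_s) f_y (d − a/2) + A'_s f_y (d − d') = [1562820 × (795 − 106.125) + 356580 × (795 − 59)] × 10⁻⁶ = 1076.59 + 262.44 = 1339.03 kN·m.

M_n ≈ 1340 kN·m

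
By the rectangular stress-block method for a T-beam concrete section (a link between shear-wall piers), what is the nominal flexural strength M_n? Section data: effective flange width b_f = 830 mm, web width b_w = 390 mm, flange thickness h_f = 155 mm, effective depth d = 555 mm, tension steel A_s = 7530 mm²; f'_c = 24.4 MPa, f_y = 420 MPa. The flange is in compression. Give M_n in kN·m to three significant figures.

M_n ≈ 1460 kN·m

Tension: T = A_s f_y = 7530 × 420 = 3162600 N.
Try a within the flange: a = T/(0.85 f'_c b_f) = 3162600/(0.85 × 24.4 × 830) = 183.72 mm.
a = 183.72 > h_f = 155 mm: the block extends into the web. Split into flange-overhang and web parts.
C_f = 0.85 f'_c (b_f − b_w) h_f = 0.85 × 24.4 × (830 − 390) × 155 = 1414468 N.
Remaining web compression depth: a_w = (T − C_f)/(0.85 f'_c b_w) = (3162600 − 1414468)/(0.85 × 24.4 × 390) = 216.12 mm.
M_n = C_f(d − h_f/2) + (T − C_f)(d − a_w/2) = 1414468 × (555 − 77.5) + 1748132 × (555 − 108.06) = 675.41 + 781.31 = 1456.72 × 10⁶ N·mm.
M_n = 1456.72 kN·m.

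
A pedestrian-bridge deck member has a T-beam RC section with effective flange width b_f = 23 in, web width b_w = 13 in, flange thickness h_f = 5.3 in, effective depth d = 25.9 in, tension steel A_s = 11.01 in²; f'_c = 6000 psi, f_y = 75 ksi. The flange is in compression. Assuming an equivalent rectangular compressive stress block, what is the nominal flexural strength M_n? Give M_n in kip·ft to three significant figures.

Tension: T = A_s f_y = 11.01 × 75 = 825.75 kips.
Try a within the flange: a = T/(0.85 f'_c b_f) = 825.75/(0.85 × 6 × 23) = 7.040 in.
a = 7.040 > h_f = 5.3 in: the block extends into the web. Split into flange-overhang and web parts.
C_f = 0.85 f'_c (b_f − b_w) h_f = 0.85 × 6 × (23 − 13) × 5.3 = 270.3 kips.
Remaining web compression depth: a_w = (T − C_f)/(0.85 f'_c b_w) = (825.75 − 270.3)/(0.85 × 6 × 13) = 8.378 in.
M_n = C_f(d − h_f/2) + (T − C_f)(d − a_w/2) = 270.3 × (25.9 − 2.65) + 555.45 × (25.9 − 4.189) = 6284.5 + 12059.4 = 18343.9 kip·in.
M_n = 18343.9/12 = 1528.66 kip·ft.

M_n ≈ 1530 kip·ft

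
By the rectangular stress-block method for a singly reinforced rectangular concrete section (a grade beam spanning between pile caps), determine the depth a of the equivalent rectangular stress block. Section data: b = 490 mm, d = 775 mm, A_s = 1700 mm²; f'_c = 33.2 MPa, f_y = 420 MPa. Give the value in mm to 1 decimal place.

T = A_s f_y = 1700 × 420 = 714000 N = 714 kN.
Setting C = 0.85 f'_c a b equal to T: a = 714000/(0.85 × 33.2 × 490) = 51.6 mm.

a ≈ 51.6 mm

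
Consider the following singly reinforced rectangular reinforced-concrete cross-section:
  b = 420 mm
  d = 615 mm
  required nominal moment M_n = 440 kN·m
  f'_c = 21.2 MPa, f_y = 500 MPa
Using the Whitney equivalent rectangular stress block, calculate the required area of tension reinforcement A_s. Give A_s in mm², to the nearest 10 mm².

A_s ≈ 1560 mm²

With M_n = 0.85 f'_c a b (d − a/2), solve the quadratic for a:
a = d − √(d² − 2M_n/(0.85 f'_c b)) = 615 − √(615² − 2 × 440×10⁶/(0.85 × 21.2 × 420)) = 103.19 mm.
A_s = 0.85 f'_c a b / f_y = 0.85 × 21.2 × 103.19 × 420 / 500 = 1562.0 mm².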